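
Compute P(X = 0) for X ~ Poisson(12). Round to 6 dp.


P(X=0) = e^(-12) * 12^0 / 0!
≈ 0.000006144212353 * 1 / 1
≈ 0.000006

0.000006


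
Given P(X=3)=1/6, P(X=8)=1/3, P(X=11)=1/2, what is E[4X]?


E[4X] = sum(g(x)*P(x))
= 12*1/6 + 32*1/3 + 44*1/2
= 104/3

104/3


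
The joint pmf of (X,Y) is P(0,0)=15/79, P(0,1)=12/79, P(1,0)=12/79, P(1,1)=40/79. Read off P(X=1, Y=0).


Read from table: P(X=1, Y=0) = 12/79

12/79


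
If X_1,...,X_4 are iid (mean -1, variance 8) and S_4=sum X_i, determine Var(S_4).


By independence, Var(S_n) = n*Var(X_1) = 4*8 = 32

32


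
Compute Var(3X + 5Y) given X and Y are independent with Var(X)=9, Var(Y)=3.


Independence => Cov(X,Y)=0
Var(3X + 5Y) = 3^2*Var(X) + 5^2*Var(Y)
= 9*9 + 25*3 = 156

156


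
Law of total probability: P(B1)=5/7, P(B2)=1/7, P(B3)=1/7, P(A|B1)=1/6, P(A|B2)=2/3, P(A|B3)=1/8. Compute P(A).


P(A) = P(A|B1)P(B1) + P(A|B2)P(B2) + P(A|B3)P(B3)
= 1/6*5/7 + 2/3*1/7 + 1/8*1/7
= 5/42 + 2/21 + 1/56 = 13/56

13/56


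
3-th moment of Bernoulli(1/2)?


For Bernoulli: X in {0,1}
E[X^3] = 0^3*(1-1/2) + 1^3*1/2 = 1/2

1/2


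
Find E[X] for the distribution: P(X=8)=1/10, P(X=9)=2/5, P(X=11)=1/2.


E[X] = sum(x * P(x))
= 8*1/10 + 9*2/5 + 11*1/2
= 99/10

99/10


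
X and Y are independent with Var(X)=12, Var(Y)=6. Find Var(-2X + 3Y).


Independence => Cov(X,Y)=0
Var(-2X + 3Y) = (-2)^2*Var(X) + 3^2*Var(Y)
= 4*12 + 9*6 = 102

102


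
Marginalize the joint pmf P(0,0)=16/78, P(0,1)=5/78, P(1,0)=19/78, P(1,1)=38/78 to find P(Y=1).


P(Y=1) = P(0,1)+P(1,1) = 5/78 + 38/78 = 43/78

43/78


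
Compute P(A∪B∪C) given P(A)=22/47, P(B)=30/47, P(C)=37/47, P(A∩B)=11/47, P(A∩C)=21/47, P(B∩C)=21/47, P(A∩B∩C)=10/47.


P(A∪B∪C) = P(A)+P(B)+P(C) - P(AB)-P(AC)-P(BC) + P(ABC)
= 22/47+30/47+37/47 - 11/47-21/47-21/47 + 10/47
= 46/47

46/47


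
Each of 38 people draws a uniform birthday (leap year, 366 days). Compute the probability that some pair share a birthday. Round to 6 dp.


P(all different) = prod((366-i)/366 for i=0..37) = 0.136703
P(at least one match) = 1 - 0.136703 = 0.863297

0.863297


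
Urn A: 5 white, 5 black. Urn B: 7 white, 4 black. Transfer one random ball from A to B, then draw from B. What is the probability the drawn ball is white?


P(transfer white) = 5/10 = 1/2; P(transfer black) = 1/2
If white transferred: Urn II has 8 white of 12, so P(white|white moved) = 2/3
If black transferred: Urn II has 7 white of 12, so P(white|black moved) = 7/12
By total probability: P(white) = 1/2*2/3 + 1/2*7/12 = 5/8

5/8


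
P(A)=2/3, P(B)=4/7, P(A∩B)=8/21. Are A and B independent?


P(A)*P(B) = 2/3*4/7 = 8/21
P(A∩B) = 8/21, which equals P(A)P(B), so independent

Yes, A and B are independent


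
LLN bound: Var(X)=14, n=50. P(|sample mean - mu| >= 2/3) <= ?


Var(Xbar) = Var(X)/n = 14/50
Chebyshev: P(|Xbar-mu| >= 2/3) <= Var(Xbar)/(2/3)^2 = (7/25)/(4/9) = 63/100

63/100


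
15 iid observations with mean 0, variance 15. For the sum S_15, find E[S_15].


E[S_n] = n*E[X_1] = 15*0 = 0

0


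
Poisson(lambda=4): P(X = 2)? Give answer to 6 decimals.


P(X=2) = e^(-4) * 4^2 / 2!
≈ 0.01831563889 * 16 / 2
≈ 0.146525

0.146525


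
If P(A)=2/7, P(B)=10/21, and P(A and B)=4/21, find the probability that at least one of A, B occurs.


P(A∪B) = P(A) + P(B) - P(A∩B)
= 2/7 + 10/21 - 4/21 = 4/7

4/7


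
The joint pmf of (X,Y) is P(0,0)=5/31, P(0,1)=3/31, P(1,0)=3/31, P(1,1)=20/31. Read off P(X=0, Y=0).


Read from table: P(X=0, Y=0) = 5/31

5/31


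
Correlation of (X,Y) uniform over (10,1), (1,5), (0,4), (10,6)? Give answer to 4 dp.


Cov(X,Y) = -2.2500, Var(X) = 22.6875, Var(Y) = 3.5000
rho = Cov/(sqrt(VarX)*sqrt(VarY)) = -0.2525

-0.2525


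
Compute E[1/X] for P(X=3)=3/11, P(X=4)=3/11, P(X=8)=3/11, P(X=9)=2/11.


E[1/X] = sum(g(x)*P(x))
= 1/3*3/11 + 1/4*3/11 + 1/8*3/11 + 1/9*2/11
= 169/792

169/792


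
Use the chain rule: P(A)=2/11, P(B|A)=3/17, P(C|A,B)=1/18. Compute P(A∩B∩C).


P(A∩B∩C) = P(A) * P(B|A) * P(C|A∩B)
= 2/11 * 3/17 * 1/18
= 6/187 * 1/18 = 1/561

1/561


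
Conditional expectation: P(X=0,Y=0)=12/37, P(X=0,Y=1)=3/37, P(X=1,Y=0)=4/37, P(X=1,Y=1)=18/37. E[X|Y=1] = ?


P(Y=1) = 21/37
E[X|Y=1] = (0*3 + 1*18)/21 = 18/21 = 6/7

6/7


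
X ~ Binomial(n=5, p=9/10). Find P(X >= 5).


P(X>=5) = P(X=5)
= 59049/100000
= 59049/100000

59049/100000


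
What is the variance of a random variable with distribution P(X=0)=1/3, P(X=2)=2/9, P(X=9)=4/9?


E[X] = 40/9, E[X^2] = 332/9
Var(X) = E[X^2] - (E[X])^2 = 332/9 - (40/9)^2 = 1388/81

1388/81


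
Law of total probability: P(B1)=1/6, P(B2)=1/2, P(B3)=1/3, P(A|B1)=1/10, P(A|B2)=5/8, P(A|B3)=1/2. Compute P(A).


P(A) = P(A|B1)P(B1) + P(A|B2)P(B2) + P(A|B3)P(B3)
= 1/10*1/6 + 5/8*1/2 + 1/2*1/3
= 1/60 + 5/16 + 1/6 = 119/240

119/240


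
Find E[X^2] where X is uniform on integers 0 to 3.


E[X^2] = (1/4) * sum(x^2 for x=0..3)
= 14/4 = 7/2

7/2


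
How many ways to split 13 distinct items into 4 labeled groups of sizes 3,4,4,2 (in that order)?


13! = 6227020800
Denominator: 3!=6 * 4!=24 * 4!=24 * 2!=2
Coefficient = 6227020800 / 6912 = 900900

900900


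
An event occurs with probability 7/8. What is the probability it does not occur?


P(A') = 1 - P(A) = 1 - 7/8 = 1/8

1/8


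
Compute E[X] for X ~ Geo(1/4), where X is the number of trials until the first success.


For geometric (trials until first success), E[X] = 1/p = 1/(1/4) = 4

4


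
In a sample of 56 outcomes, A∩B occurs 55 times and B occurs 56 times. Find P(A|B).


P(A|B) = P(A∩B)/P(B) = (55/56)/(56/56) = 55/56

55/56


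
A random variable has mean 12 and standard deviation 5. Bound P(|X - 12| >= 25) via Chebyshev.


k = 25/5 = 5
Chebyshev: P(|X-mu| >= k*sigma) <= 1/k^2 = 1/5^2 = 1/25

1/25


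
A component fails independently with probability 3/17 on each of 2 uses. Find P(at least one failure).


P(at least one) = 1 - P(none)
P(none) = (1 - 3/17)^2 = (14/17)^2 = 196/289
P(at least one) = 1 - 196/289 = 93/289

93/289


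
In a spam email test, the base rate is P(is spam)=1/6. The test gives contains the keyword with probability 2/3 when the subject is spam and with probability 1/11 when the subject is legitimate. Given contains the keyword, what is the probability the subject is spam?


P(A) = P(A|B)P(B) + P(A|B')P(B') = 2/3*1/6 + 1/11*5/6 = 37/198
P(B|A) = P(A|B)P(B)/P(A) = (1/9)/(37/198) = 22/37

22/37


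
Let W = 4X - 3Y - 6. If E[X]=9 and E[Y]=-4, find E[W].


E[4X - 3Y - 6] = 4*E[X] - 3*E[Y] - 6
= (4)*(9) + (-3)*(-4) + (-6)
= 36 + 12 - 6 = 42

42


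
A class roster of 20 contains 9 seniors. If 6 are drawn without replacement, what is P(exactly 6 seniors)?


P(X=6) = C(9,6)*C(11,0) / C(20,6)
= 84*1 / 38760
= 84/38760 = 7/3230

7/3230


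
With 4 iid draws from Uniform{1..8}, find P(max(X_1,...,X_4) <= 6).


P(max <= 6) = P(all X_i <= 6) = (P(X_1 <= 6))^4
= (6/8)^4 = (3/4)^4 = 81/256

81/256


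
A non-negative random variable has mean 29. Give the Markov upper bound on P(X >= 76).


Markov: P(X >= a) <= E[X]/a
P(X >= 76) <= 29/76

29/76


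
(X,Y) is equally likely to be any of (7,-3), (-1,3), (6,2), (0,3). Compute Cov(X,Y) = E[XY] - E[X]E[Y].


E[X]=3, E[Y]=5/4, E[XY]=-3
Cov(X,Y) = E[XY] - E[X]E[Y] = -3 - 3*5/4 = -27/4

-27/4


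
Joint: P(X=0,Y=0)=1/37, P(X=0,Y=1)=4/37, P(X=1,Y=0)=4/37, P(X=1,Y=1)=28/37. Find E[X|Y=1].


P(Y=1) = 32/37
E[X|Y=1] = (0*4 + 1*28)/32 = 28/32 = 7/8

7/8


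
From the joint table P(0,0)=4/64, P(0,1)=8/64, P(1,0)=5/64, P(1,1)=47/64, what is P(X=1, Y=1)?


Read from table: P(X=1, Y=1) = 47/64

47/64


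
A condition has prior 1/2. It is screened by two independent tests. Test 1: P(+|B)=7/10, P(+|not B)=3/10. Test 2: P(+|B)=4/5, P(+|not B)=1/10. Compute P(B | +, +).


After test 1: P(+) = 7/10*1/2 + 3/10*1/2 = 1/2
P(B|+) = (7/20)/(1/2) = 7/10
After test 2 (use post1 as new prior): P(+) = 4/5*7/10 + 1/10*3/10 = 59/100
P(B|+,+) = (14/25)/(59/100) = 56/59

56/59


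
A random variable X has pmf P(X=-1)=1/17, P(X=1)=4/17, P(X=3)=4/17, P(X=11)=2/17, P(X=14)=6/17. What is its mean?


E[X] = sum(x * P(x))
= -1*1/17 + 1*4/17 + 3*4/17 + 11*2/17 + 14*6/17
= 121/17

121/17


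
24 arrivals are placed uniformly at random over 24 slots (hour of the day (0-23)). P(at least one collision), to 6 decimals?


P(all different) = prod((24-i)/24 for i=0..23) = 0.000000
P(at least one match) = 1 - 0.000000 = 1.000000

1.000000


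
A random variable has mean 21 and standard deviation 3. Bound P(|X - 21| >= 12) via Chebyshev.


k = 12/3 = 4
Chebyshev: P(|X-mu| >= k*sigma) <= 1/k^2 = 1/4^2 = 1/16

1/16


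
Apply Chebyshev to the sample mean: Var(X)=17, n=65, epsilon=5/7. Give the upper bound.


Var(Xbar) = Var(X)/n = 17/65
Chebyshev: P(|Xbar-mu| >= 5/7) <= Var(Xbar)/(5/7)^2 = (17/65)/(25/49) = 833/1625

833/1625


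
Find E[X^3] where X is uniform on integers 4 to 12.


E[X^3] = (1/9) * sum(x^3 for x=4..12)
= 6048/9 = 672

672


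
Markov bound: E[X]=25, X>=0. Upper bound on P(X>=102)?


Markov: P(X >= a) <= E[X]/a
P(X >= 102) <= 25/102

25/102


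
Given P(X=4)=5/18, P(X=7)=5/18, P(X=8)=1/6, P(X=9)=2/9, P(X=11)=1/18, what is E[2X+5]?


E[2X+5] = sum(g(x)*P(x))
= 13*5/18 + 19*5/18 + 21*1/6 + 23*2/9 + 27*1/18
= 19

19


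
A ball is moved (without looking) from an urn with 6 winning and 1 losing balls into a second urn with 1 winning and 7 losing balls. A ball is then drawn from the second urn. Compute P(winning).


P(transfer winning) = 6/7; P(transfer losing) = 1/7
If winning transferred: Urn II has 2 winning of 9, so P(winning|winning moved) = 2/9
If losing transferred: Urn II has 1 winning of 9, so P(winning|losing moved) = 1/9
By total probability: P(winning) = 6/7*2/9 + 1/7*1/9 = 13/63

13/63


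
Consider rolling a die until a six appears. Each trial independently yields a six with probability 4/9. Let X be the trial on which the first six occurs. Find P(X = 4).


P(X=4) = (1-p)^3 * p = (5/9)^3 * 4/9
= 125/729 * 4/9 = 500/6561

500/6561


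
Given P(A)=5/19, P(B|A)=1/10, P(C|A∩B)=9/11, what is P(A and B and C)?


P(A∩B∩C) = P(A) * P(B|A) * P(C|A∩B)
= 5/19 * 1/10 * 9/11
= 1/38 * 9/11 = 9/418

9/418


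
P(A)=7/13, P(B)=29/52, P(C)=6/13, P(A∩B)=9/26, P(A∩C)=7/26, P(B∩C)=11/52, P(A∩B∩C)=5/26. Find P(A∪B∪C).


P(A∪B∪C) = P(A)+P(B)+P(C) - P(AB)-P(AC)-P(BC) + P(ABC)
= 7/13+29/52+6/13 - 9/26-7/26-11/52 + 5/26
= 12/13

12/13


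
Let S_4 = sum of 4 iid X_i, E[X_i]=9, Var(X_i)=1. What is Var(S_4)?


By independence, Var(S_n) = n*Var(X_1) = 4*1 = 4

4


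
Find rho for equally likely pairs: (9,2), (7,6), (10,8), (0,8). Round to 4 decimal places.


Cov(X,Y) = -4.0000, Var(X) = 15.2500, Var(Y) = 6.0000
rho = Cov/(sqrt(VarX)*sqrt(VarY)) = -0.4182

-0.4182


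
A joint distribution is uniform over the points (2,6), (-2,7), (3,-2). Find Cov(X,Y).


E[X]=1, E[Y]=11/3, E[XY]=-8/3
Cov(X,Y) = E[XY] - E[X]E[Y] = -8/3 - 1*11/3 = -19/3

-19/3


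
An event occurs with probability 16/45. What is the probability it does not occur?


P(A') = 1 - P(A) = 1 - 16/45 = 29/45

29/45


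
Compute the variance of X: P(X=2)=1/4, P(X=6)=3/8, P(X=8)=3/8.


E[X] = 23/4, E[X^2] = 77/2
Var(X) = E[X^2] - (E[X])^2 = 77/2 - (23/4)^2 = 87/16

87/16


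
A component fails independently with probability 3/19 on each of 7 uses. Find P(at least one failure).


P(at least one) = 1 - P(none)
P(none) = (1 - 3/19)^7 = (16/19)^7 = 268435456/893871739
P(at least one) = 1 - 268435456/893871739 = 625436283/893871739

625436283/893871739


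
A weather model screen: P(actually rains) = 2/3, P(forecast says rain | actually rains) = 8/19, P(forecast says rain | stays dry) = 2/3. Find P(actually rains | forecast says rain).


P(A) = P(A|B)P(B) + P(A|B')P(B') = 8/19*2/3 + 2/3*1/3 = 86/171
P(B|A) = P(A|B)P(B)/P(A) = (16/57)/(86/171) = 24/43

24/43


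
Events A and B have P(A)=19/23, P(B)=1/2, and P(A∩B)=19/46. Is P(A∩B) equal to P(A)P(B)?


P(A)*P(B) = 19/23*1/2 = 19/46
P(A∩B) = 19/46, which equals P(A)P(B), so independent

Yes, A and B are independent


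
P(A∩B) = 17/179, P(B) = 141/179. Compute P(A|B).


P(A|B) = P(A∩B)/P(B) = (17/179)/(141/179) = 17/141

17/141


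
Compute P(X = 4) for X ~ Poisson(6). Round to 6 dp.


P(X=4) = e^(-6) * 6^4 / 4!
≈ 0.002478752177 * 1296 / 24
≈ 0.133853

0.133853


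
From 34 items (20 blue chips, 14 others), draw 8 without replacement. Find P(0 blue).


P(X=0) = C(20,0)*C(14,8) / C(34,8)
= 1*3003 / 18156204
= 3003/18156204 = 91/550188

91/550188


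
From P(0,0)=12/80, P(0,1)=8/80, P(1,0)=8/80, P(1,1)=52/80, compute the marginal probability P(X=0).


P(X=0) = P(0,0)+P(0,1) = 12/80 + 8/80 = 20/80 = 1/4

1/4


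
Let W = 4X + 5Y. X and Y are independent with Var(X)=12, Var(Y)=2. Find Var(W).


Independence => Cov(X,Y)=0
Var(4X + 5Y) = 4^2*Var(X) + 5^2*Var(Y)
= 16*12 + 25*2 = 242

242


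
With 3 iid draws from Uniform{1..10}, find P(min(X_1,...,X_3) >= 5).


P(min >= 5) = P(all X_i >= 5) = (P(X_1 >= 5))^3
= (6/10)^3 = (3/5)^3 = 27/125

27/125


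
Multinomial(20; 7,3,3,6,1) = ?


20! = 2432902008176640000
Denominator: 7!=5040 * 3!=6 * 3!=6 * 6!=720 * 1!=1
Coefficient = 2432902008176640000 / 130636800 = 18623404800

18623404800


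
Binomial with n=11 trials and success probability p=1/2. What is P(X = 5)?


P(X=5) = C(11,5) * p^5 * (1-p)^6
= 462 * 1/32 * 1/64
= 231/1024

231/1024


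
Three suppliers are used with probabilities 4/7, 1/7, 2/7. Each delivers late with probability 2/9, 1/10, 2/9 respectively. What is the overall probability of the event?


P(A) = P(A|B1)P(B1) + P(A|B2)P(B2) + P(A|B3)P(B3)
= 2/9*4/7 + 1/10*1/7 + 2/9*2/7
= 8/63 + 1/70 + 4/63 = 43/210

43/210


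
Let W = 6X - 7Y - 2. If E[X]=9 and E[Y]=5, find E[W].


E[6X - 7Y - 2] = 6*E[X] - 7*E[Y] - 2
= (6)*(9) + (-7)*(5) + (-2)
= 54 - 35 - 2 = 17

17


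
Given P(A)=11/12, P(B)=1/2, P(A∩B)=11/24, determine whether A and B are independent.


P(A)*P(B) = 11/12*1/2 = 11/24
P(A∩B) = 11/24, which equals P(A)P(B), so independent

Yes, A and B are independent


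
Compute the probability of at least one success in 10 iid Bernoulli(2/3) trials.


P(at least one) = 1 - P(none)
P(none) = (1 - 2/3)^10 = (1/3)^10 = 1/59049
P(at least one) = 1 - 1/59049 = 59048/59049

59048/59049


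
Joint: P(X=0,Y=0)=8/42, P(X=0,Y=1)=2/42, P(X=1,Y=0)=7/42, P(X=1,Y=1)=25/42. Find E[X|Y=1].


P(Y=1) = 27/42
E[X|Y=1] = (0*2 + 1*25)/27 = 25/27

25/27


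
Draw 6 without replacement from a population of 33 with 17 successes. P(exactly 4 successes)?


P(X=4) = C(17,4)*C(16,2) / C(33,6)
= 2380*120 / 1107568
= 285600/1107568 = 2550/9889

2550/9889


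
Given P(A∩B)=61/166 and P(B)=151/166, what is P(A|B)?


P(A|B) = P(A∩B)/P(B) = (61/166)/(151/166) = 61/151

61/151


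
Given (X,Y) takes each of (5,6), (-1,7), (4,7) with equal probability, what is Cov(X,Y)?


E[X]=8/3, E[Y]=20/3, E[XY]=17
Cov(X,Y) = E[XY] - E[X]E[Y] = 17 - 8/3*20/3 = -7/9

-7/9


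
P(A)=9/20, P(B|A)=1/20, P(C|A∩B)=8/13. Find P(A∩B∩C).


P(A∩B∩C) = P(A) * P(B|A) * P(C|A∩B)
= 9/20 * 1/20 * 8/13
= 9/400 * 8/13 = 9/650

9/650


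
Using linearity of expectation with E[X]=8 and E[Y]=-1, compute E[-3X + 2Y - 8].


E[-3X + 2Y - 8] = -3*E[X] + 2*E[Y] - 8
= (-3)*(8) + (2)*(-1) + (-8)
= -24 - 2 - 8 = -34

-34


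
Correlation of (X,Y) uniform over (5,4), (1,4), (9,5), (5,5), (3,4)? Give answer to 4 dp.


Cov(X,Y) = 0.9600, Var(X) = 7.0400, Var(Y) = 0.2400
rho = Cov/(sqrt(VarX)*sqrt(VarY)) = 0.7385

0.7385


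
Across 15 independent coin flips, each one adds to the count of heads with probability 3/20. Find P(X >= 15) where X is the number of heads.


P(X>=15) = P(X=15)
= 14348907/32768000000000000000
= 14348907/32768000000000000000

14348907/32768000000000000000


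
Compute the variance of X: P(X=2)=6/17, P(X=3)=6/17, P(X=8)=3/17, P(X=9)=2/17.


E[X] = 72/17, E[X^2] = 432/17
Var(X) = E[X^2] - (E[X])^2 = 432/17 - (72/17)^2 = 2160/289

2160/289


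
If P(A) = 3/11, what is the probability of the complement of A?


P(A') = 1 - P(A) = 1 - 3/11 = 8/11

8/11


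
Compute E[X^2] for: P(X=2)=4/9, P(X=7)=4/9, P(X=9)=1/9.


E[X^2] = sum(x^2 * P(x))
= 4*4/9 + 49*4/9 + 81*1/9
= 293/9

293/9


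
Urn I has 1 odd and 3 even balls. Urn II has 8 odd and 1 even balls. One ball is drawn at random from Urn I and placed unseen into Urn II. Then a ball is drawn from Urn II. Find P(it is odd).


P(transfer odd) = 1/4; P(transfer even) = 3/4
If odd transferred: Urn II has 9 odd of 10, so P(odd|odd moved) = 9/10
If even transferred: Urn II has 8 odd of 10, so P(odd|even moved) = 4/5
By total probability: P(odd) = 1/4*9/10 + 3/4*4/5 = 33/40

33/40


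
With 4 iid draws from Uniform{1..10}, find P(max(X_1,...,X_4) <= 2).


P(max <= 2) = P(all X_i <= 2) = (P(X_1 <= 2))^4
= (2/10)^4 = (1/5)^4 = 1/625

1/625


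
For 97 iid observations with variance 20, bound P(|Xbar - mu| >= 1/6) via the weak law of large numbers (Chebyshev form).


Var(Xbar) = Var(X)/n = 20/97
Chebyshev: P(|Xbar-mu| >= 1/6) <= Var(Xbar)/(1/6)^2 = (20/97)/(1/36) = 720/97
Bound exceeds 1, so trivial bound: 1

1


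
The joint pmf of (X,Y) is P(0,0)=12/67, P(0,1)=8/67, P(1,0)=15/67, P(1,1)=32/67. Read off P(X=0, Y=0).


Read from table: P(X=0, Y=0) = 12/67

12/67


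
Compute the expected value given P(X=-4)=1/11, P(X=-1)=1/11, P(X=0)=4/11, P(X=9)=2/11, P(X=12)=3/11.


E[X] = sum(x * P(x))
= -4*1/11 - 1*1/11 + 0*4/11 + 9*2/11 + 12*3/11
= 49/11

49/11


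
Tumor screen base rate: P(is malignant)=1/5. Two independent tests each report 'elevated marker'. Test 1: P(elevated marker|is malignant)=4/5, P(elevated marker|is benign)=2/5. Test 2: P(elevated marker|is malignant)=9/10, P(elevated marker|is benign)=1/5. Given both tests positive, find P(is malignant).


After test 1: P(+) = 4/5*1/5 + 2/5*4/5 = 12/25
P(B|+) = (4/25)/(12/25) = 1/3
After test 2 (use post1 as new prior): P(+) = 9/10*1/3 + 1/5*2/3 = 13/30
P(B|+,+) = (3/10)/(13/30) = 9/13

9/13


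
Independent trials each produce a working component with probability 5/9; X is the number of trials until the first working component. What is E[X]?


For geometric (trials until first success), E[X] = 1/p = 1/(5/9) = 9/5

9/5


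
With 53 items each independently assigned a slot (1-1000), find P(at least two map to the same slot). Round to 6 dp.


P(all different) = prod((1000-i)/1000 for i=0..52) = 0.245915
P(at least one match) = 1 - 0.245915 = 0.754085

0.754085


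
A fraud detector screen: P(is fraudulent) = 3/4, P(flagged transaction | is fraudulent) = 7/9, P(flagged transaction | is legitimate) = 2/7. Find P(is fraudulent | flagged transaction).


P(A) = P(A|B)P(B) + P(A|B')P(B') = 7/9*3/4 + 2/7*1/4 = 55/84
P(B|A) = P(A|B)P(B)/P(A) = (7/12)/(55/84) = 49/55

49/55


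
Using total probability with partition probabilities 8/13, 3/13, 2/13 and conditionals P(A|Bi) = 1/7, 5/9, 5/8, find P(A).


P(A) = P(A|B1)P(B1) + P(A|B2)P(B2) + P(A|B3)P(B3)
= 1/7*8/13 + 5/9*3/13 + 5/8*2/13
= 8/91 + 5/39 + 5/52 = 341/1092

341/1092


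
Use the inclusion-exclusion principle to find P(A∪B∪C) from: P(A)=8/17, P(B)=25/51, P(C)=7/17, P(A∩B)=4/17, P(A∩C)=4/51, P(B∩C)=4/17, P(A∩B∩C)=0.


P(A∪B∪C) = P(A)+P(B)+P(C) - P(AB)-P(AC)-P(BC) + P(ABC)
= 8/17+25/51+7/17 - 4/17-4/51-4/17 + 0
= 14/17

14/17


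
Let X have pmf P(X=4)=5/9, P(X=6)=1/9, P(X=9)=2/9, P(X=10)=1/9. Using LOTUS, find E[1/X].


E[1/X] = sum(g(x)*P(x))
= 1/4*5/9 + 1/6*1/9 + 1/9*2/9 + 1/10*1/9
= 313/1620

313/1620


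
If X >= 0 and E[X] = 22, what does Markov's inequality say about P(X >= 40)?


Markov: P(X >= a) <= E[X]/a
P(X >= 40) <= 22/40 = 11/20

11/20


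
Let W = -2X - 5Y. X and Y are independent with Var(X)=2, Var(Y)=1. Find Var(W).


Independence => Cov(X,Y)=0
Var(-2X - 5Y) = (-2)^2*Var(X) + (-5)^2*Var(Y)
= 4*2 + 25*1 = 33

33


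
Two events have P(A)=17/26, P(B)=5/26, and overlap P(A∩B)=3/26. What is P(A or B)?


P(A∪B) = P(A) + P(B) - P(A∩B)
= 17/26 + 5/26 - 3/26 = 19/26

19/26


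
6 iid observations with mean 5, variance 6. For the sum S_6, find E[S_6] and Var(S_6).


E[S_n] = n*mu = 6*5 = 30
Var(S_n) = n*sigma^2 = 6*6 = 36

E[S_6]=30, Var(S_6)=36


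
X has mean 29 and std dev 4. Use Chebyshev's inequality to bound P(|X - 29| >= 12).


k = 12/4 = 3
Chebyshev: P(|X-mu| >= k*sigma) <= 1/k^2 = 1/3^2 = 1/9

1/9


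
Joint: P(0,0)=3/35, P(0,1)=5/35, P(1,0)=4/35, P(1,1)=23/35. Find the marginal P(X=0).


P(X=0) = P(0,0)+P(0,1) = 3/35 + 5/35 = 8/35

8/35


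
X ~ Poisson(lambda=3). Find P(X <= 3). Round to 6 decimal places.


P(X<=3) = e^(-3)*3^0/0! + e^(-3)*3^1/1! + e^(-3)*3^2/2! + e^(-3)*3^3/3!
≈ 0.0497870684 + 0.1493612051 + 0.2240418077 + 0.2240418077
= 0.6472318889
≈ 0.647232

0.647232


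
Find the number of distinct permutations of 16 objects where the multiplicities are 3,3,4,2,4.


16! = 20922789888000
Denominator: 3!=6 * 3!=6 * 4!=24 * 2!=2 * 4!=24
Coefficient = 20922789888000 / 41472 = 504504000

504504000


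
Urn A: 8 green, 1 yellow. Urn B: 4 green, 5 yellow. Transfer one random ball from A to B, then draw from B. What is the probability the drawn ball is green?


P(transfer green) = 8/9; P(transfer yellow) = 1/9
If green transferred: Urn II has 5 green of 10, so P(green|green moved) = 1/2
If yellow transferred: Urn II has 4 green of 10, so P(green|yellow moved) = 2/5
By total probability: P(green) = 8/9*1/2 + 1/9*2/5 = 22/45

22/45


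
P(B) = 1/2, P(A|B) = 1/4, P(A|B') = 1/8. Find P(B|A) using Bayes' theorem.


P(A) = P(A|B)P(B) + P(A|B')P(B') = 1/4*1/2 + 1/8*1/2 = 3/16
P(B|A) = P(A|B)P(B)/P(A) = (1/8)/(3/16) = 2/3

2/3


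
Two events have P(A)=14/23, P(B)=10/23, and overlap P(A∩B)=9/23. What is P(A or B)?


P(A∪B) = P(A) + P(B) - P(A∩B)
= 14/23 + 10/23 - 9/23 = 15/23

15/23


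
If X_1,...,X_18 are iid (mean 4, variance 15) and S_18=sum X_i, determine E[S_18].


E[S_n] = n*E[X_1] = 18*4 = 72

72


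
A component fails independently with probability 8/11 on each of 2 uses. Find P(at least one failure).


P(at least one) = 1 - P(none)
P(none) = (1 - 8/11)^2 = (3/11)^2 = 9/121
P(at least one) = 1 - 9/121 = 112/121

112/121


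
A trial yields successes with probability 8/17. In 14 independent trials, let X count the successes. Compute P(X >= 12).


P(X>=12) = P(X=12) + P(X=13) + P(X=14)
= 506531263021056/168377826559400929 + 69269232549888/168377826559400929 + 4398046511104/168377826559400929
= 580198542082048/168377826559400929

580198542082048/168377826559400929


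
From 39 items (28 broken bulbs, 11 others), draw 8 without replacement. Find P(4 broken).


P(X=4) = C(28,4)*C(11,4) / C(39,8)
= 20475*330 / 61523748
= 6756750/61523748 = 2625/23902

2625/23902


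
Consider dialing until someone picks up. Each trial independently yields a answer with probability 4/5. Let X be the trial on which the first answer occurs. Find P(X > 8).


P(X > 8) = P(first 8 trials all fail) = (1-p)^8 = (1/5)^8 = 1/390625

1/390625


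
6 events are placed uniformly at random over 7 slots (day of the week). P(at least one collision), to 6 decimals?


P(all different) = prod((7-i)/7 for i=0..5) = 0.042839
P(at least one match) = 1 - 0.042839 = 0.957161

0.957161


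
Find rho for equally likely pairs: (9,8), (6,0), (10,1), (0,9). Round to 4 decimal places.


Cov(X,Y) = -7.6250, Var(X) = 15.1875, Var(Y) = 16.2500
rho = Cov/(sqrt(VarX)*sqrt(VarY)) = -0.4854

-0.4854


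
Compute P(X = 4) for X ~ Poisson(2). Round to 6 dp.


P(X=4) = e^(-2) * 2^4 / 4!
≈ 0.1353352832 * 16 / 24
≈ 0.090224

0.090224


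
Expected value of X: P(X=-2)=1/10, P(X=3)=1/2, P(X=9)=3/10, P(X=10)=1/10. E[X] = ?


E[X] = sum(x * P(x))
= -2*1/10 + 3*1/2 + 9*3/10 + 10*1/10
= 5

5


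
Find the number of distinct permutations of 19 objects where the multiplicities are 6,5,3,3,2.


19! = 121645100408832000
Denominator: 6!=720 * 5!=120 * 3!=6 * 3!=6 * 2!=2
Coefficient = 121645100408832000 / 6220800 = 19554575040

19554575040


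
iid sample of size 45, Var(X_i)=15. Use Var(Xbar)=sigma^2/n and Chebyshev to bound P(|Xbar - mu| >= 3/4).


Var(Xbar) = Var(X)/n = 15/45
Chebyshev: P(|Xbar-mu| >= 3/4) <= Var(Xbar)/(3/4)^2 = (1/3)/(9/16) = 16/27

16/27


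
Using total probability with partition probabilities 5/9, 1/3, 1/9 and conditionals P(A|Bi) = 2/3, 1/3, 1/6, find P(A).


P(A) = P(A|B1)P(B1) + P(A|B2)P(B2) + P(A|B3)P(B3)
= 2/3*5/9 + 1/3*1/3 + 1/6*1/9
= 10/27 + 1/9 + 1/54 = 1/2

1/2


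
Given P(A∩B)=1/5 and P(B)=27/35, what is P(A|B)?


P(A|B) = P(A∩B)/P(B) = (7/35)/(27/35) = 7/27

7/27


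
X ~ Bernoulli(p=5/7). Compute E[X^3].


For Bernoulli: X in {0,1}
E[X^3] = 0^3*(1-5/7) + 1^3*5/7 = 5/7

5/7


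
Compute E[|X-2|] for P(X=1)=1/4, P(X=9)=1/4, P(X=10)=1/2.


E[|X-2|] = sum(g(x)*P(x))
= 1*1/4 + 7*1/4 + 8*1/2
= 6

6


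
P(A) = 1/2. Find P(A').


P(A') = 1 - P(A) = 1 - 1/2 = 1/2

1/2


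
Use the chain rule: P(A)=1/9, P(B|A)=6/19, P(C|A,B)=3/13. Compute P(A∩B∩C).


P(A∩B∩C) = P(A) * P(B|A) * P(C|A∩B)
= 1/9 * 6/19 * 3/13
= 2/57 * 3/13 = 2/247

2/247


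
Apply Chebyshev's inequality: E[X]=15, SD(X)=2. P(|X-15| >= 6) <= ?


k = 6/2 = 3
Chebyshev: P(|X-mu| >= k*sigma) <= 1/k^2 = 1/3^2 = 1/9

1/9


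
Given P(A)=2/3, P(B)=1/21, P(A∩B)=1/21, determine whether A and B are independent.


P(A)*P(B) = 2/3*1/21 = 2/63
P(A∩B) = 1/21 != 2/63, so not independent

No, A and B are not independent


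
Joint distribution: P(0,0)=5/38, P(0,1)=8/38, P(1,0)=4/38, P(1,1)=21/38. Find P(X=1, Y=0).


Read from table: P(X=1, Y=0) = 4/38 = 2/19

2/19


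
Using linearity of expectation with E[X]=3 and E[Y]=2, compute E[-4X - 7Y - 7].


E[-4X - 7Y - 7] = -4*E[X] - 7*E[Y] - 7
= (-4)*(3) + (-7)*(2) + (-7)
= -12 - 14 - 7 = -33

-33


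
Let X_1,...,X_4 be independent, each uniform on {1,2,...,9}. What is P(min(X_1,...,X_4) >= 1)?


P(min >= 1) = P(all X_i >= 1) = (P(X_1 >= 1))^4
= (9/9)^4 = 1^4 = 1

1


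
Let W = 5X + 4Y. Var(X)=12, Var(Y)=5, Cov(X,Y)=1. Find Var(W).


Var(5X + 4Y) = 5^2*Var(X) + 4^2*Var(Y) + 2*5*4*Cov(X,Y)
= 25*12 + 16*5 + 40*1
= 300 + 80 + 40 = 420

420


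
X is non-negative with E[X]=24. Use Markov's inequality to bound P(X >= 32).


Markov: P(X >= a) <= E[X]/a
P(X >= 32) <= 24/32 = 3/4

3/4


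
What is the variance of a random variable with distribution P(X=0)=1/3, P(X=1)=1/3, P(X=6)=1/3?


E[X] = 7/3, E[X^2] = 37/3
Var(X) = E[X^2] - (E[X])^2 = 37/3 - (7/3)^2 = 62/9

62/9


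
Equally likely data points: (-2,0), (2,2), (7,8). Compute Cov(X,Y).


E[X]=7/3, E[Y]=10/3, E[XY]=20
Cov(X,Y) = E[XY] - E[X]E[Y] = 20 - 7/3*10/3 = 110/9

110/9


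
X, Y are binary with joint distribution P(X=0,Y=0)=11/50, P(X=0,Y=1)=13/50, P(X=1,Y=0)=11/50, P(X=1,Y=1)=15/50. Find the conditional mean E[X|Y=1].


P(Y=1) = 28/50
E[X|Y=1] = (0*13 + 1*15)/28 = 15/28

15/28


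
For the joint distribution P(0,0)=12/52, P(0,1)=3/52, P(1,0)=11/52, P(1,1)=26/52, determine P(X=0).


P(X=0) = P(0,0)+P(0,1) = 12/52 + 3/52 = 15/52

15/52


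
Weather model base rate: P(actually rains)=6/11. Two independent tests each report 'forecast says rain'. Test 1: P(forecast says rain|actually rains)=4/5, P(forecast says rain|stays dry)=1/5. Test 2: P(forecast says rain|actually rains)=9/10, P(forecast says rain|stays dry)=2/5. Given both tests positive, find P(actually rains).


After test 1: P(+) = 4/5*6/11 + 1/5*5/11 = 29/55
P(B|+) = (24/55)/(29/55) = 24/29
After test 2 (use post1 as new prior): P(+) = 9/10*24/29 + 2/5*5/29 = 118/145
P(B|+,+) = (108/145)/(118/145) = 54/59

54/59


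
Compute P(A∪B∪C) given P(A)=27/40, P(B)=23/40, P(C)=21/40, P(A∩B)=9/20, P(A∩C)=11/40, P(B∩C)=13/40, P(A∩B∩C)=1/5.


P(A∪B∪C) = P(A)+P(B)+P(C) - P(AB)-P(AC)-P(BC) + P(ABC)
= 27/40+23/40+21/40 - 9/20-11/40-13/40 + 1/5
= 37/40

37/40


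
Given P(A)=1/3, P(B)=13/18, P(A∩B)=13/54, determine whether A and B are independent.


P(A)*P(B) = 1/3*13/18 = 13/54
P(A∩B) = 13/54, which equals P(A)P(B), so independent

Yes, A and B are independent


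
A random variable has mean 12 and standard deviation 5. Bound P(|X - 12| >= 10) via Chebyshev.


k = 10/5 = 2
Chebyshev: P(|X-mu| >= k*sigma) <= 1/k^2 = 1/2^2 = 1/4

1/4


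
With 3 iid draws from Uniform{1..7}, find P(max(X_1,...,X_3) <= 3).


P(max <= 3) = P(all X_i <= 3) = (P(X_1 <= 3))^3
= (3/7)^3 = 27/343

27/343


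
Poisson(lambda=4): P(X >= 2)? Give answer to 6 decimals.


P(X>=2) = 1 - P(X<=1) = 1 - (e^(-4)*4^0/0! + e^(-4)*4^1/1!)
≈ 1 - (0.0183156389 + 0.0732625556)
= 1 - 0.0915781945 = 0.9084218055
≈ 0.908422

0.908422


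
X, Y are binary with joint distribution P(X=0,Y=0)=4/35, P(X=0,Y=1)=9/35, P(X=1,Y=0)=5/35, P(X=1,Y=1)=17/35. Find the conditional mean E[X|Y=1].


P(Y=1) = 26/35
E[X|Y=1] = (0*9 + 1*17)/26 = 17/26

17/26


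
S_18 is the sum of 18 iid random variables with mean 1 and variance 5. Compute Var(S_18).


By independence, Var(S_n) = n*Var(X_1) = 18*5 = 90

90


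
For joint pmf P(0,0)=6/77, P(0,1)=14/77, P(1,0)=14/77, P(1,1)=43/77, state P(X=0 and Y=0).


Read from table: P(X=0, Y=0) = 6/77

6/77


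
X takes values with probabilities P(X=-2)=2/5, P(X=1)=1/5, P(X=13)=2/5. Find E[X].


E[X] = sum(x * P(x))
= -2*2/5 + 1*1/5 + 13*2/5
= 23/5

23/5


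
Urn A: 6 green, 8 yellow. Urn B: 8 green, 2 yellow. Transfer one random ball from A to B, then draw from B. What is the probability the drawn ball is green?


P(transfer green) = 6/14 = 3/7; P(transfer yellow) = 4/7
If green transferred: Urn II has 9 green of 11, so P(green|green moved) = 9/11
If yellow transferred: Urn II has 8 green of 11, so P(green|yellow moved) = 8/11
By total probability: P(green) = 3/7*9/11 + 4/7*8/11 = 59/77

59/77


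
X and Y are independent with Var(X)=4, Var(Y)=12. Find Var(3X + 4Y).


Independence => Cov(X,Y)=0
Var(3X + 4Y) = 3^2*Var(X) + 4^2*Var(Y)
= 9*4 + 16*12 = 228

228


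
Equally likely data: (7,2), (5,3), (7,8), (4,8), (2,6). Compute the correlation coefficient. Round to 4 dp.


Cov(X,Y) = -1.2000, Var(X) = 3.6000, Var(Y) = 6.2400
rho = Cov/(sqrt(VarX)*sqrt(VarY)) = -0.2532

-0.2532


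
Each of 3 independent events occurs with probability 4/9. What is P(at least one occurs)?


P(at least one) = 1 - P(none)
P(none) = (1 - 4/9)^3 = (5/9)^3 = 125/729
P(at least one) = 1 - 125/729 = 604/729

604/729


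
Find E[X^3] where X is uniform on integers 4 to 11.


E[X^3] = (1/8) * sum(x^3 for x=4..11)
= 4320/8 = 540

540


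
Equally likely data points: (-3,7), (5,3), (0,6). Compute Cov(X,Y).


E[X]=2/3, E[Y]=16/3, E[XY]=-2
Cov(X,Y) = E[XY] - E[X]E[Y] = -2 - 2/3*16/3 = -50/9

-50/9


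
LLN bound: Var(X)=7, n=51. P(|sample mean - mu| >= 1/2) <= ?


Var(Xbar) = Var(X)/n = 7/51
Chebyshev: P(|Xbar-mu| >= 1/2) <= Var(Xbar)/(1/2)^2 = (7/51)/(1/4) = 28/51

28/51


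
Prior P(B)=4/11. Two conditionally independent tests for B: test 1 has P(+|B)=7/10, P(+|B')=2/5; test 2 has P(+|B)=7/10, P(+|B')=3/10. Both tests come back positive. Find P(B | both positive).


After test 1: P(+) = 7/10*4/11 + 2/5*7/11 = 28/55
P(B|+) = (14/55)/(28/55) = 1/2
After test 2 (use post1 as new prior): P(+) = 7/10*1/2 + 3/10*1/2 = 1/2
P(B|+,+) = (7/20)/(1/2) = 7/10

7/10


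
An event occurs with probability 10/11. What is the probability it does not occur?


P(A') = 1 - P(A) = 1 - 10/11 = 1/11

1/11


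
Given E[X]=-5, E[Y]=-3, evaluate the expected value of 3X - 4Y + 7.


E[3X - 4Y + 7] = 3*E[X] - 4*E[Y] + 7
= (3)*(-5) + (-4)*(-3) + (7)
= -15 + 12 + 7 = 4

4


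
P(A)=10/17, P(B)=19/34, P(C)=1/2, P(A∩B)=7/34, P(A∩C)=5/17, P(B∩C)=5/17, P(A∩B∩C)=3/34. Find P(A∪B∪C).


P(A∪B∪C) = P(A)+P(B)+P(C) - P(AB)-P(AC)-P(BC) + P(ABC)
= 10/17+19/34+1/2 - 7/34-5/17-5/17 + 3/34
= 16/17

16/17


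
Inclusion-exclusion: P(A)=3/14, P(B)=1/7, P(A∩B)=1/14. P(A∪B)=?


P(A∪B) = P(A) + P(B) - P(A∩B)
= 3/14 + 1/7 - 1/14 = 2/7

2/7


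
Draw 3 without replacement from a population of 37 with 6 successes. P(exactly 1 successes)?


P(X=1) = C(6,1)*C(31,2) / C(37,3)
= 6*465 / 7770
= 2790/7770 = 93/259

93/259


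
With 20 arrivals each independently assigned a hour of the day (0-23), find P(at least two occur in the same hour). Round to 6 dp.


P(all different) = prod((24-i)/24 for i=0..19) = 0.000006
P(at least one match) = 1 - 0.000006 = 0.999994

0.999994


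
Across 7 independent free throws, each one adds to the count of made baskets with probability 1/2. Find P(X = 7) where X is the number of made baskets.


P(X=7) = C(7,7) * p^7 * (1-p)^0
= 1 * 1/128 * 1
= 1/128

1/128


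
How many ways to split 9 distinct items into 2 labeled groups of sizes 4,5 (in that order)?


9! = 362880
Denominator: 4!=24 * 5!=120
Coefficient = 362880 / 2880 = 126

126


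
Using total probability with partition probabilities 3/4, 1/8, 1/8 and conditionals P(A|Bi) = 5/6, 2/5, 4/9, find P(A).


P(A) = P(A|B1)P(B1) + P(A|B2)P(B2) + P(A|B3)P(B3)
= 5/6*3/4 + 2/5*1/8 + 4/9*1/8
= 5/8 + 1/20 + 1/18 = 263/360

263/360


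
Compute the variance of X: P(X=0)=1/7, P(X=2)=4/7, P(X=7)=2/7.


E[X] = 22/7, E[X^2] = 114/7
Var(X) = E[X^2] - (E[X])^2 = 114/7 - (22/7)^2 = 314/49

314/49


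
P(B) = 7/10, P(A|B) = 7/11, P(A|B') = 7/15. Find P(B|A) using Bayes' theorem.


P(A) = P(A|B)P(B) + P(A|B')P(B') = 7/11*7/10 + 7/15*3/10 = 161/275
P(B|A) = P(A|B)P(B)/P(A) = (49/110)/(161/275) = 35/46

35/46


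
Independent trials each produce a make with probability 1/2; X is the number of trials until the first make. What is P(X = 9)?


P(X=9) = (1-p)^8 * p = (1/2)^8 * 1/2
= 1/256 * 1/2 = 1/512

1/512


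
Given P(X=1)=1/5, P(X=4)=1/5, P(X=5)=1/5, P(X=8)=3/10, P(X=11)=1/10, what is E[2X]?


E[2X] = sum(g(x)*P(x))
= 2*1/5 + 8*1/5 + 10*1/5 + 16*3/10 + 22*1/10
= 11

11


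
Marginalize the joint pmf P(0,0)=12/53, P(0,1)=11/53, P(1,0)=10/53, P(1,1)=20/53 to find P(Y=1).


P(Y=1) = P(0,1)+P(1,1) = 11/53 + 20/53 = 31/53

31/53


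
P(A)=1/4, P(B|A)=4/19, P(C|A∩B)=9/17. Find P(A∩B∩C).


P(A∩B∩C) = P(A) * P(B|A) * P(C|A∩B)
= 1/4 * 4/19 * 9/17
= 1/19 * 9/17 = 9/323

9/323


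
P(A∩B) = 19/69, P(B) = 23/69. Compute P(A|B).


P(A|B) = P(A∩B)/P(B) = (19/69)/(23/69) = 19/23

19/23


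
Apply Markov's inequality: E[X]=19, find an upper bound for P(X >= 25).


Markov: P(X >= a) <= E[X]/a
P(X >= 25) <= 19/25

19/25


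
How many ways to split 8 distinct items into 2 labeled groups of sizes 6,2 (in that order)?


8! = 40320
Denominator: 6!=720 * 2!=2
Coefficient = 40320 / 1440 = 28

28


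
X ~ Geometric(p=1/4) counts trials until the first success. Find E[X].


For geometric (trials until first success), E[X] = 1/p = 1/(1/4) = 4

4


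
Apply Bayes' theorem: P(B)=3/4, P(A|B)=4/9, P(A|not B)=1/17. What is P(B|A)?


P(A) = P(A|B)P(B) + P(A|B')P(B') = 4/9*3/4 + 1/17*1/4 = 71/204
P(B|A) = P(A|B)P(B)/P(A) = (1/3)/(71/204) = 68/71

68/71


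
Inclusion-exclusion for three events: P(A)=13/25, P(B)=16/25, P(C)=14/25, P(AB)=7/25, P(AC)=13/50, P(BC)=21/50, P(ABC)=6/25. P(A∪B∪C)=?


P(A∪B∪C) = P(A)+P(B)+P(C) - P(AB)-P(AC)-P(BC) + P(ABC)
= 13/25+16/25+14/25 - 7/25-13/50-21/50 + 6/25
= 1

1


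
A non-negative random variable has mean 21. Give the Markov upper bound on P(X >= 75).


Markov: P(X >= a) <= E[X]/a
P(X >= 75) <= 21/75 = 7/25

7/25


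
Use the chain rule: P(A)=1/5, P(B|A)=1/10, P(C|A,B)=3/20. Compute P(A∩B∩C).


P(A∩B∩C) = P(A) * P(B|A) * P(C|A∩B)
= 1/5 * 1/10 * 3/20
= 1/50 * 3/20 = 3/1000

3/1000


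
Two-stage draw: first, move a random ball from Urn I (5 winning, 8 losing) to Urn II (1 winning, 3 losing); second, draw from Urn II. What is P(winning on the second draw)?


P(transfer winning) = 5/13; P(transfer losing) = 8/13
If winning transferred: Urn II has 2 winning of 5, so P(winning|winning moved) = 2/5
If losing transferred: Urn II has 1 winning of 5, so P(winning|losing moved) = 1/5
By total probability: P(winning) = 5/13*2/5 + 8/13*1/5 = 18/65

18/65


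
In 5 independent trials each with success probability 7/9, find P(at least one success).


P(at least one) = 1 - P(none)
P(none) = (1 - 7/9)^5 = (2/9)^5 = 32/59049
P(at least one) = 1 - 32/59049 = 59017/59049

59017/59049


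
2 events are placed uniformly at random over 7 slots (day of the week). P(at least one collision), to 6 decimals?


P(all different) = prod((7-i)/7 for i=0..1) = 0.857143
P(at least one match) = 1 - 0.857143 = 0.142857

0.142857


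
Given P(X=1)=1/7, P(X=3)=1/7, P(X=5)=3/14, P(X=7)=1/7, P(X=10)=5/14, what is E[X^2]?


E[X^2] = sum(g(x)*P(x))
= 1*1/7 + 9*1/7 + 25*3/14 + 49*1/7 + 100*5/14
= 99/2

99/2


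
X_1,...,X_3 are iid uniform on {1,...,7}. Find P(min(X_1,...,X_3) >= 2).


P(min >= 2) = P(all X_i >= 2) = (P(X_1 >= 2))^3
= (6/7)^3 = 216/343

216/343


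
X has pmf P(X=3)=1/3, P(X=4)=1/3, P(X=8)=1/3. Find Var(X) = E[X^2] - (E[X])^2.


E[X] = 5, E[X^2] = 89/3
Var(X) = E[X^2] - (E[X])^2 = 89/3 - (5)^2 = 14/3

14/3


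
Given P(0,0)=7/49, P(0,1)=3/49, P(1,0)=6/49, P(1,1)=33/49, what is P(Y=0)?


P(Y=0) = P(0,0)+P(1,0) = 7/49 + 6/49 = 13/49

13/49


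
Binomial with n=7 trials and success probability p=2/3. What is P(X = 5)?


P(X=5) = C(7,5) * p^5 * (1-p)^2
= 21 * 32/243 * 1/9
= 224/729

224/729


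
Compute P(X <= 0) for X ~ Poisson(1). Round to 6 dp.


P(X<=0) = e^(-1)*1^0/0!
≈ 0.3678794412
≈ 0.367879

0.367879


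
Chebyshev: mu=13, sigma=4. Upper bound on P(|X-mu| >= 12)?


k = 12/4 = 3
Chebyshev: P(|X-mu| >= k*sigma) <= 1/k^2 = 1/3^2 = 1/9

1/9


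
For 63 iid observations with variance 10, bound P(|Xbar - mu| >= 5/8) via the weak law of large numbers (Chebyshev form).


Var(Xbar) = Var(X)/n = 10/63
Chebyshev: P(|Xbar-mu| >= 5/8) <= Var(Xbar)/(5/8)^2 = (10/63)/(25/64) = 128/315

128/315


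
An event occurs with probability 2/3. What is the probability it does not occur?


P(A') = 1 - P(A) = 1 - 2/3 = 1/3

1/3


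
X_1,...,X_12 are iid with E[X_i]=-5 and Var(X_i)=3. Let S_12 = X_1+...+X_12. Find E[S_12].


E[S_n] = n*E[X_1] = 12*-5 = -60

-60


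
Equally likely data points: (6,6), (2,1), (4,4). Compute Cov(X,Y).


E[X]=4, E[Y]=11/3, E[XY]=18
Cov(X,Y) = E[XY] - E[X]E[Y] = 18 - 4*11/3 = 10/3

10/3


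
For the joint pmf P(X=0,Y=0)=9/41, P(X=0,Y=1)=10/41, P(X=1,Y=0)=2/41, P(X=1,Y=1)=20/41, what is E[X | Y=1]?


P(Y=1) = 30/41
E[X|Y=1] = (0*10 + 1*20)/30 = 20/30 = 2/3

2/3


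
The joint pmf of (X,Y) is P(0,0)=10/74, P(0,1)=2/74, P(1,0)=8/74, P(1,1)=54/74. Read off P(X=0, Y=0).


Read from table: P(X=0, Y=0) = 10/74 = 5/37

5/37


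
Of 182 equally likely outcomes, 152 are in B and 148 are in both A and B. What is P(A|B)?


P(A|B) = P(A∩B)/P(B) = (148/182)/(152/182) = 148/152 = 37/38

37/38


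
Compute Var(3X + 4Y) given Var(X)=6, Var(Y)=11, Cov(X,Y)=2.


Var(3X + 4Y) = 3^2*Var(X) + 4^2*Var(Y) + 2*3*4*Cov(X,Y)
= 9*6 + 16*11 + 24*2
= 54 + 176 + 48 = 278

278


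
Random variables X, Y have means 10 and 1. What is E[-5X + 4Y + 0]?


E[-5X + 4Y + 0] = -5*E[X] + 4*E[Y] + 0
= (-5)*(10) + (4)*(1) + (0)
= -50 + 4 + 0 = -46

-46


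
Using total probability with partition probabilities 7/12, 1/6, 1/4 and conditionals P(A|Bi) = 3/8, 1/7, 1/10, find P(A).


P(A) = P(A|B1)P(B1) + P(A|B2)P(B2) + P(A|B3)P(B3)
= 3/8*7/12 + 1/7*1/6 + 1/10*1/4
= 7/32 + 1/42 + 1/40 = 899/3360

899/3360
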